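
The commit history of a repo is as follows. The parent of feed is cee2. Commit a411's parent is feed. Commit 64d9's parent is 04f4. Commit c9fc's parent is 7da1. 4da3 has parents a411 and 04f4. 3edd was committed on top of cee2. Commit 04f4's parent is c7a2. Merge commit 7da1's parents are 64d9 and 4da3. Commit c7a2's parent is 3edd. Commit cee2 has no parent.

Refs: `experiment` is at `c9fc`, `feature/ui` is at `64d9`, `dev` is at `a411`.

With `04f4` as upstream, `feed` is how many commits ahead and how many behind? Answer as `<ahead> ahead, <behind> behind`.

Reachable from feed: {cee2, feed}.
Reachable from 04f4: {04f4, 3edd, c7a2, cee2}.
Only in feed's history (ahead): {feed} — 1.
Only in 04f4's history (behind): {04f4, 3edd, c7a2} — 3.

1 ahead, 3 behind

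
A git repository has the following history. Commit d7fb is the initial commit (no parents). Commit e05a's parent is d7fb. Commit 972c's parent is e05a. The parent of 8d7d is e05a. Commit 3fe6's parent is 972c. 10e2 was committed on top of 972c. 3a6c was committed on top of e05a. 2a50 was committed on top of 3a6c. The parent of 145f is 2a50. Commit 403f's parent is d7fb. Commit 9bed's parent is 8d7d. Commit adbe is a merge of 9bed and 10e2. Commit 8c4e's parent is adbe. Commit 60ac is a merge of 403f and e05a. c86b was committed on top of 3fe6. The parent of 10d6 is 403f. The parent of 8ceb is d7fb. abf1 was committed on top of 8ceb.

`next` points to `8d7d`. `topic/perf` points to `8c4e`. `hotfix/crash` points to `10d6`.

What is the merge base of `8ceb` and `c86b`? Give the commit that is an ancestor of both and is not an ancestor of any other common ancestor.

d7fb

Ancestors of 8ceb: {8ceb, d7fb}.
Ancestors of c86b: {3fe6, 972c, c86b, d7fb, e05a}.
Common ancestors: {d7fb}.
The only common ancestor is d7fb, so it is the merge base.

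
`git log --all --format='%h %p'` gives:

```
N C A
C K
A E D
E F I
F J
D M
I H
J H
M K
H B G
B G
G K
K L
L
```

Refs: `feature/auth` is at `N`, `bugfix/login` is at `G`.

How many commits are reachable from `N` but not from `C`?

Reachable from N: {A, B, C, D, E, F, G, H, I, J, K, L, M, N}.
Reachable from C: {C, K, L}.
In N's history but not C's: {A, B, D, E, F, G, H, I, J, M, N} — 11 commits.

11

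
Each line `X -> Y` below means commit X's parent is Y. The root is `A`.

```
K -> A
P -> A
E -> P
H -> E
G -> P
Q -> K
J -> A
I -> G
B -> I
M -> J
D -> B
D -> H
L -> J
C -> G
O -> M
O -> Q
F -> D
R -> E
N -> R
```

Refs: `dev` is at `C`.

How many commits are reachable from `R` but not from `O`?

Reachable from R: {A, E, P, R}.
Reachable from O: {A, J, K, M, O, Q}.
In R's history but not O's: {E, P, R} — 3 commits.

3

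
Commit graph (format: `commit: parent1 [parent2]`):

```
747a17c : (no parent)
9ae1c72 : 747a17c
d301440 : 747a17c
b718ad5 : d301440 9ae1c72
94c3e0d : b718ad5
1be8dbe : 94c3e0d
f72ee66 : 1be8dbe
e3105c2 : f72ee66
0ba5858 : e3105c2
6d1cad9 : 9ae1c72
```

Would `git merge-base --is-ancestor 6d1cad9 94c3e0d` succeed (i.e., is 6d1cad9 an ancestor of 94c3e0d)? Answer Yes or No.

No

Ancestors of 94c3e0d: {747a17c, 94c3e0d, 9ae1c72, b718ad5, d301440}.
6d1cad9 is not in that set, so it is not an ancestor of 94c3e0d.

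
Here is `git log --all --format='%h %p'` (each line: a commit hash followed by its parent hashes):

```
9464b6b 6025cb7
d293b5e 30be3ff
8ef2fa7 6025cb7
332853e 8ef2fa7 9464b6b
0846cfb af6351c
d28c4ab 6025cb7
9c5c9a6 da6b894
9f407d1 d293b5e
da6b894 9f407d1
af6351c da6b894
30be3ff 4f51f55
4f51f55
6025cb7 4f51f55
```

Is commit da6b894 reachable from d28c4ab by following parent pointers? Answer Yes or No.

No

Ancestors of d28c4ab: {4f51f55, 6025cb7, d28c4ab}.
da6b894 is not in that set, so it is not an ancestor of d28c4ab.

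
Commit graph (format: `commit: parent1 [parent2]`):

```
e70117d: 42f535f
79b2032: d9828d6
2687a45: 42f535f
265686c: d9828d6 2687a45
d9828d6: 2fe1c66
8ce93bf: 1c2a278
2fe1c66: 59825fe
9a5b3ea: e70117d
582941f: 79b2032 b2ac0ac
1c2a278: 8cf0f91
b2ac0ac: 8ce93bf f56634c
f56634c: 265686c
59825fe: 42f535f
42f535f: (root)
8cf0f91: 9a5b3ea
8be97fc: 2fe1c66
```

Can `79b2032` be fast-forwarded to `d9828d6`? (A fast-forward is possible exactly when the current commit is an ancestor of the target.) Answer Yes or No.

A fast-forward from 79b2032 to d9828d6 is possible iff 79b2032 is an ancestor of d9828d6.
Ancestors of d9828d6: {2fe1c66, 42f535f, 59825fe, d9828d6}.
79b2032 is not among them, so fast-forward is not possible.

No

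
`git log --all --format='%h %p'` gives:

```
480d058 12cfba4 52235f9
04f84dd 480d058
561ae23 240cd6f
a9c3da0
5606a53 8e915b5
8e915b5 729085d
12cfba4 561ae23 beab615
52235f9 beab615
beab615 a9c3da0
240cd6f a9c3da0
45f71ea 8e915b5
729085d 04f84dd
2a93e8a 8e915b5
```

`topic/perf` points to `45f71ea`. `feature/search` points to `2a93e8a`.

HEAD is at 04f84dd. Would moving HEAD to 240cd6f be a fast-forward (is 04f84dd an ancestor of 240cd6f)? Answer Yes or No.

No

A fast-forward from 04f84dd to 240cd6f is possible iff 04f84dd is an ancestor of 240cd6f.
Ancestors of 240cd6f: {240cd6f, a9c3da0}.
04f84dd is not among them, so fast-forward is not possible.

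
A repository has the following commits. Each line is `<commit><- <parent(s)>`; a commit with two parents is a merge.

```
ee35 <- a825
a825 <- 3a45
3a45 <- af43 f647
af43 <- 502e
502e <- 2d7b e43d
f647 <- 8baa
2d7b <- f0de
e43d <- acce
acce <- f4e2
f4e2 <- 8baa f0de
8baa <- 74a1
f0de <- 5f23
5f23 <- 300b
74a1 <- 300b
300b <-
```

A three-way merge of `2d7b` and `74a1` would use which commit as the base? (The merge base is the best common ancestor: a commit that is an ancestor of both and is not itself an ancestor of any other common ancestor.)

Ancestors of 2d7b: {2d7b, 300b, 5f23, f0de}.
Ancestors of 74a1: {300b, 74a1}.
Common ancestors: {300b}.
The only common ancestor is 300b, so it is the merge base.

300b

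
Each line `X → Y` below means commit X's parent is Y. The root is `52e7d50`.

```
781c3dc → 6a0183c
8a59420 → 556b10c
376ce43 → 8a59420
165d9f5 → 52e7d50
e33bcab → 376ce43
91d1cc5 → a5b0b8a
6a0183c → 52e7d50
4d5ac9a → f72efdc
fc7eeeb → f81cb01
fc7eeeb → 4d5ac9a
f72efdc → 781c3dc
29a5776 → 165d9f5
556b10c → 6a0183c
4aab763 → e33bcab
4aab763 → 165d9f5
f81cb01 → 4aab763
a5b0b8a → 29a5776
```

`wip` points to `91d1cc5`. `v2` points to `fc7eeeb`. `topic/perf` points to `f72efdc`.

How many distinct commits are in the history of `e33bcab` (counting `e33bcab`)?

6

Walking parent pointers from e33bcab: reachable set = {376ce43, 52e7d50, 556b10c, 6a0183c, 8a59420, e33bcab}.
That is 6 commits.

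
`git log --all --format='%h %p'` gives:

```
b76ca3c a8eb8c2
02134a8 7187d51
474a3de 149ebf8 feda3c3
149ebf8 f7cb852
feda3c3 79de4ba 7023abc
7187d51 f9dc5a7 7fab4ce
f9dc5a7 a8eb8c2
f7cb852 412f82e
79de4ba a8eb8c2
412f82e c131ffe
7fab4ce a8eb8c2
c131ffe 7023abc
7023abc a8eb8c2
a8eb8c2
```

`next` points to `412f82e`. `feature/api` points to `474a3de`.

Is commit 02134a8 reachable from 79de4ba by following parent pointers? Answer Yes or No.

No

Ancestors of 79de4ba: {79de4ba, a8eb8c2}.
02134a8 is not in that set, so it is not an ancestor of 79de4ba.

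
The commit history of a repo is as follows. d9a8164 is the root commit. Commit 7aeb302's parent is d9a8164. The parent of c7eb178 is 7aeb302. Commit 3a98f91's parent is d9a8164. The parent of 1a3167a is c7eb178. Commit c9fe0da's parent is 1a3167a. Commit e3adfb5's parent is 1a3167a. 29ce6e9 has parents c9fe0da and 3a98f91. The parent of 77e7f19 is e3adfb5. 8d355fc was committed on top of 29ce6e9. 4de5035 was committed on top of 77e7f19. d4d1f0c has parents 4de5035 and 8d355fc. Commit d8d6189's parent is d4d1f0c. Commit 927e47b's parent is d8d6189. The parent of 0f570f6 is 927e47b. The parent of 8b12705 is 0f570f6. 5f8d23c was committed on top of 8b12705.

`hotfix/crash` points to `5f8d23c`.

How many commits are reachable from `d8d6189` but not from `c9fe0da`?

Reachable from d8d6189: {1a3167a, 29ce6e9, 3a98f91, 4de5035, 77e7f19, 7aeb302, 8d355fc, c7eb178, c9fe0da, d4d1f0c, d8d6189, d9a8164, e3adfb5}.
Reachable from c9fe0da: {1a3167a, 7aeb302, c7eb178, c9fe0da, d9a8164}.
In d8d6189's history but not c9fe0da's: {29ce6e9, 3a98f91, 4de5035, 77e7f19, 8d355fc, d4d1f0c, d8d6189, e3adfb5} — 8 commits.

8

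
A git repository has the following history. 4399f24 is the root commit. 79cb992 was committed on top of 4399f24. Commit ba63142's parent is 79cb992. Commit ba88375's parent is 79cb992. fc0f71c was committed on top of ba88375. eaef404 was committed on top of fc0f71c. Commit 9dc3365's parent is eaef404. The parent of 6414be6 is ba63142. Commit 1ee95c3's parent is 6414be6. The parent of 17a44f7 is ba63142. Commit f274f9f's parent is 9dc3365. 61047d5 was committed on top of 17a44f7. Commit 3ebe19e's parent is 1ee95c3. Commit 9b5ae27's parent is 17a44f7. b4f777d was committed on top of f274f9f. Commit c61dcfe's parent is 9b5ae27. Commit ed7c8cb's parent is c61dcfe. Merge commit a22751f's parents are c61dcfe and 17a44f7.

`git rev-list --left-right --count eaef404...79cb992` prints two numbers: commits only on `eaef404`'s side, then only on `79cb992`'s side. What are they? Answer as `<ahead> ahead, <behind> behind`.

Reachable from eaef404: {4399f24, 79cb992, ba88375, eaef404, fc0f71c}.
Reachable from 79cb992: {4399f24, 79cb992}.
Only in eaef404's history (ahead): {ba88375, eaef404, fc0f71c} — 3.
Only in 79cb992's history (behind): {} — 0.

3 ahead, 0 behind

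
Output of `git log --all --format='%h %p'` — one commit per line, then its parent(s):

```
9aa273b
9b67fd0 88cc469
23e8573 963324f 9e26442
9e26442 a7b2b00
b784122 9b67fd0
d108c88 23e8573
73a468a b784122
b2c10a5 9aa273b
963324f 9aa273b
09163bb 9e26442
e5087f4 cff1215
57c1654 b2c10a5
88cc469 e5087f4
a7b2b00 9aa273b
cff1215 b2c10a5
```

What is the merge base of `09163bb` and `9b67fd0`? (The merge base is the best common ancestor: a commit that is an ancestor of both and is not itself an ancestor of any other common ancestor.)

Ancestors of 09163bb: {09163bb, 9aa273b, 9e26442, a7b2b00}.
Ancestors of 9b67fd0: {88cc469, 9aa273b, 9b67fd0, b2c10a5, cff1215, e5087f4}.
Common ancestors: {9aa273b}.
The only common ancestor is 9aa273b, so it is the merge base.

9aa273b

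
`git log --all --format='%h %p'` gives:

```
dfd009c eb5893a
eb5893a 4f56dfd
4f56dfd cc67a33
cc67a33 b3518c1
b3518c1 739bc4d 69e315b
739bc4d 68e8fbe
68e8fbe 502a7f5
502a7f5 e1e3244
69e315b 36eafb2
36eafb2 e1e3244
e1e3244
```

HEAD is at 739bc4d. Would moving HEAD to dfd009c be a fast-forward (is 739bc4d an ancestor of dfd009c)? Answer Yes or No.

Yes

A fast-forward from 739bc4d to dfd009c is possible iff 739bc4d is an ancestor of dfd009c.
Ancestors of dfd009c: {36eafb2, 4f56dfd, 502a7f5, 68e8fbe, 69e315b, 739bc4d, b3518c1, cc67a33, dfd009c, e1e3244, eb5893a}.
739bc4d is among them, so fast-forward is possible.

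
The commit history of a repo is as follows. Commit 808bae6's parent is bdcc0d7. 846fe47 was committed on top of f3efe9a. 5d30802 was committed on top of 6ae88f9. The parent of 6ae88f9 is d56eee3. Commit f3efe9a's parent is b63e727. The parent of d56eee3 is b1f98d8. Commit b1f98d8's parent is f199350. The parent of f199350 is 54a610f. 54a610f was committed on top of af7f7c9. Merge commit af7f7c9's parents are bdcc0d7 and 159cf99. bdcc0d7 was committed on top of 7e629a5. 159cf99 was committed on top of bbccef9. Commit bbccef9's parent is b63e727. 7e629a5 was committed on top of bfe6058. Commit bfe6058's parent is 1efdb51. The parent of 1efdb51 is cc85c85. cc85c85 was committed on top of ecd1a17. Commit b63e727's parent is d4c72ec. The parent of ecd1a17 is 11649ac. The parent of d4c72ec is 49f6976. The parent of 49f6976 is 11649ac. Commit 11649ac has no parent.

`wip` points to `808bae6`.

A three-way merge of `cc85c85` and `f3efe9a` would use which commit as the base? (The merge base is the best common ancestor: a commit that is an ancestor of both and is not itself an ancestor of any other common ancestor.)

11649ac

Ancestors of cc85c85: {11649ac, cc85c85, ecd1a17}.
Ancestors of f3efe9a: {11649ac, 49f6976, b63e727, d4c72ec, f3efe9a}.
Common ancestors: {11649ac}.
The only common ancestor is 11649ac, so it is the merge base.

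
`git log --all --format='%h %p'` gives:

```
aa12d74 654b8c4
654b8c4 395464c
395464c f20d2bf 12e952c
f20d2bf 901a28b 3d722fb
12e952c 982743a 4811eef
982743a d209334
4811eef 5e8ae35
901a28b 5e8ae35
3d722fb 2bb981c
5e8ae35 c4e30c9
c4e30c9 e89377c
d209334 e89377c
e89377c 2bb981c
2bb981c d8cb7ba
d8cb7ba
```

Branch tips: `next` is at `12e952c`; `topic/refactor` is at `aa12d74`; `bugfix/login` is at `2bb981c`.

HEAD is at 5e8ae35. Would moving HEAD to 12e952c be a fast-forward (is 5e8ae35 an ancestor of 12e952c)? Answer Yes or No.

A fast-forward from 5e8ae35 to 12e952c is possible iff 5e8ae35 is an ancestor of 12e952c.
Ancestors of 12e952c: {12e952c, 2bb981c, 4811eef, 5e8ae35, 982743a, c4e30c9, d209334, d8cb7ba, e89377c}.
5e8ae35 is among them, so fast-forward is possible.

Yes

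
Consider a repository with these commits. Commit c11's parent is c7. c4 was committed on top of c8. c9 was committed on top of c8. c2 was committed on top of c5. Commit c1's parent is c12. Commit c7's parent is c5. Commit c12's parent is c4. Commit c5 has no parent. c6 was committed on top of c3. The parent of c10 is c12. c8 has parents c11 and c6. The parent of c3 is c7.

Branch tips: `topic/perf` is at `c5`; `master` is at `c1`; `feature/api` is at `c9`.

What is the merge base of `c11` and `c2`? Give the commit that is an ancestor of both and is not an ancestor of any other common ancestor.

c5

Ancestors of c11: {c11, c5, c7}.
Ancestors of c2: {c2, c5}.
Common ancestors: {c5}.
The only common ancestor is c5, so it is the merge base.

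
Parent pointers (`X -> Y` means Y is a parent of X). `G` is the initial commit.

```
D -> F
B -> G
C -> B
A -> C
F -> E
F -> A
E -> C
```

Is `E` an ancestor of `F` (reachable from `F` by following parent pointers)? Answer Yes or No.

Yes

Ancestors of F (commits reachable by following parents): {A, B, C, E, F, G}.
E is in that set, so it is an ancestor of F.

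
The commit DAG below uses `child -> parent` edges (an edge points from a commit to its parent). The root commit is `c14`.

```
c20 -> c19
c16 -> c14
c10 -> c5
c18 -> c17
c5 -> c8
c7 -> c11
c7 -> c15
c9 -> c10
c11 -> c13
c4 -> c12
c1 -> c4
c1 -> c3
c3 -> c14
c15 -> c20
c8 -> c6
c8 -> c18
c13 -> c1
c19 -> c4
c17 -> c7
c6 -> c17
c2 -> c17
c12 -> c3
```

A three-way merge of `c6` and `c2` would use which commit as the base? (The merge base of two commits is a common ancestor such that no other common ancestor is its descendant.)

c17

Ancestors of c6: {c1, c11, c12, c13, c14, c15, c17, c19, c20, c3, c4, c6, c7}.
Ancestors of c2: {c1, c11, c12, c13, c14, c15, c17, c19, c2, c20, c3, c4, c7}.
Common ancestors: {c1, c11, c12, c13, c14, c15, c17, c19, c20, c3, c4, c7}.
Among these, c17 is not an ancestor of any other common ancestor — it is the merge base.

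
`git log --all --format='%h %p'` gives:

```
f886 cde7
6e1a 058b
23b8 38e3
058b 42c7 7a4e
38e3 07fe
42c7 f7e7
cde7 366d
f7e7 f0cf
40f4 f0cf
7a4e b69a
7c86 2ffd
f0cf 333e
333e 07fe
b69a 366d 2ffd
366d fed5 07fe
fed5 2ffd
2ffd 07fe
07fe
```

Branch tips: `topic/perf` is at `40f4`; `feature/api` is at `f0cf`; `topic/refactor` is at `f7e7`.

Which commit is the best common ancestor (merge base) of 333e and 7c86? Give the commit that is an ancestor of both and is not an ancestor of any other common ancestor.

07fe

Ancestors of 333e: {07fe, 333e}.
Ancestors of 7c86: {07fe, 2ffd, 7c86}.
Common ancestors: {07fe}.
The only common ancestor is 07fe, so it is the merge base.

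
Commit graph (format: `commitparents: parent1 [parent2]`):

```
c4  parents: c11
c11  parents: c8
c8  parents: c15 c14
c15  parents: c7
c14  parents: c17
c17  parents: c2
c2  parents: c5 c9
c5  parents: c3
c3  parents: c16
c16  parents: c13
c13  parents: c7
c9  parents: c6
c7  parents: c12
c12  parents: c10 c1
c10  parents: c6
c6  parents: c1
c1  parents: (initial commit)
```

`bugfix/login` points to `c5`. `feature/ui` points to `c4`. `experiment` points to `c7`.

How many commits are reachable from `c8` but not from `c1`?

Reachable from c8: {c1, c10, c12, c13, c14, c15, c16, c17, c2, c3, c5, c6, c7, c8, c9}.
Reachable from c1: {c1}.
In c8's history but not c1's: {c10, c12, c13, c14, c15, c16, c17, c2, c3, c5, c6, c7, c8, c9} — 14 commits.

14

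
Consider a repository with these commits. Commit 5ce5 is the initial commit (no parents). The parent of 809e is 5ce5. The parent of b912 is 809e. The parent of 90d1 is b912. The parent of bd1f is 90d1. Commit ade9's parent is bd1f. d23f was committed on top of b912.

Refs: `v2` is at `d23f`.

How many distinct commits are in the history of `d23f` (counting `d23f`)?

4

Walking parent pointers from d23f: reachable set = {5ce5, 809e, b912, d23f}.
That is 4 commits.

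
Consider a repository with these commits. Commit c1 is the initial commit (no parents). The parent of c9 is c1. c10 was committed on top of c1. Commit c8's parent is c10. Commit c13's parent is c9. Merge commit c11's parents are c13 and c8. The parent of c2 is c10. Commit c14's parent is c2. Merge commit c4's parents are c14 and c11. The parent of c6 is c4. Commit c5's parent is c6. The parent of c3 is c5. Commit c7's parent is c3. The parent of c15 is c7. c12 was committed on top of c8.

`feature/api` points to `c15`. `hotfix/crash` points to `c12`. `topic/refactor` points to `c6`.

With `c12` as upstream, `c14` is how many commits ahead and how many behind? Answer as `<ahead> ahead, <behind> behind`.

Reachable from c14: {c1, c10, c14, c2}.
Reachable from c12: {c1, c10, c12, c8}.
Only in c14's history (ahead): {c14, c2} — 2.
Only in c12's history (behind): {c12, c8} — 2.

2 ahead, 2 behind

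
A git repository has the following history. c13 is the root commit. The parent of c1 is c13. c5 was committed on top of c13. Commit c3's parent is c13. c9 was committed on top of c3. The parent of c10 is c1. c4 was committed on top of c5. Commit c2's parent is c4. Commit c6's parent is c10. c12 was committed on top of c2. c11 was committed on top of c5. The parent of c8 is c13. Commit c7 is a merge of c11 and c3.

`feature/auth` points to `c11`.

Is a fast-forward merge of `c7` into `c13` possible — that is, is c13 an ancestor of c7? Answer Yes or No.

Yes

A fast-forward from c13 to c7 is possible iff c13 is an ancestor of c7.
Ancestors of c7: {c11, c13, c3, c5, c7}.
c13 is among them, so fast-forward is possible.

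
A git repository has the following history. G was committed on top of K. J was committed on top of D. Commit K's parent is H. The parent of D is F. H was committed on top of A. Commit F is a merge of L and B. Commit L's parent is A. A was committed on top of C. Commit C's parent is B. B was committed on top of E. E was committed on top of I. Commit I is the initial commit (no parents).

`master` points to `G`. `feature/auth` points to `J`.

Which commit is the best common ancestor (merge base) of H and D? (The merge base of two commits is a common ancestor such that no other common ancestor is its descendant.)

Ancestors of H: {A, B, C, E, H, I}.
Ancestors of D: {A, B, C, D, E, F, I, L}.
Common ancestors: {A, B, C, E, I}.
Among these, A is not an ancestor of any other common ancestor — it is the merge base.

A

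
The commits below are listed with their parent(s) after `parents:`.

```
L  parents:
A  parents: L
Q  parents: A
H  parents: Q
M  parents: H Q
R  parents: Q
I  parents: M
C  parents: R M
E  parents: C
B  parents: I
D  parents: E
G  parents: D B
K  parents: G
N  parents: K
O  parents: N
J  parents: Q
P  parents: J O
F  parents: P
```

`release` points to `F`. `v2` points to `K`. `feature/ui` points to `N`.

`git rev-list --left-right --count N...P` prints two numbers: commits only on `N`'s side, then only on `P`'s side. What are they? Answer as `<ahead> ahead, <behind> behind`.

0 ahead, 3 behind

Reachable from N: {A, B, C, D, E, G, H, I, K, L, M, N, Q, R}.
Reachable from P: {A, B, C, D, E, G, H, I, J, K, L, M, N, O, P, Q, R}.
Only in N's history (ahead): {} — 0.
Only in P's history (behind): {J, O, P} — 3.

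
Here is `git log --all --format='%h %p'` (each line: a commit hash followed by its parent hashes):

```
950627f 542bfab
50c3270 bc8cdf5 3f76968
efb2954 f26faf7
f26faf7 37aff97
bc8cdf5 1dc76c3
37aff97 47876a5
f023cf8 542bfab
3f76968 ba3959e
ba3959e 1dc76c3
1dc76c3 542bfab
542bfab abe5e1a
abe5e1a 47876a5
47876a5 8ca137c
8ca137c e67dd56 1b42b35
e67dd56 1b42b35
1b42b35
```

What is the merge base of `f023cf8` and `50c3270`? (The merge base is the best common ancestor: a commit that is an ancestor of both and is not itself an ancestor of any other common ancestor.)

Ancestors of f023cf8: {1b42b35, 47876a5, 542bfab, 8ca137c, abe5e1a, e67dd56, f023cf8}.
Ancestors of 50c3270: {1b42b35, 1dc76c3, 3f76968, 47876a5, 50c3270, 542bfab, 8ca137c, abe5e1a, ba3959e, bc8cdf5, e67dd56}.
Common ancestors: {1b42b35, 47876a5, 542bfab, 8ca137c, abe5e1a, e67dd56}.
Among these, 542bfab is not an ancestor of any other common ancestor — it is the merge base.

542bfab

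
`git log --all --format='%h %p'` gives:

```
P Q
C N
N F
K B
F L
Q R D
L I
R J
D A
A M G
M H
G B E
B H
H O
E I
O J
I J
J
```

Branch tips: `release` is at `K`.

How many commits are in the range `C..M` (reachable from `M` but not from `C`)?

Reachable from M: {H, J, M, O}.
Reachable from C: {C, F, I, J, L, N}.
In M's history but not C's: {H, M, O} — 3 commits.

3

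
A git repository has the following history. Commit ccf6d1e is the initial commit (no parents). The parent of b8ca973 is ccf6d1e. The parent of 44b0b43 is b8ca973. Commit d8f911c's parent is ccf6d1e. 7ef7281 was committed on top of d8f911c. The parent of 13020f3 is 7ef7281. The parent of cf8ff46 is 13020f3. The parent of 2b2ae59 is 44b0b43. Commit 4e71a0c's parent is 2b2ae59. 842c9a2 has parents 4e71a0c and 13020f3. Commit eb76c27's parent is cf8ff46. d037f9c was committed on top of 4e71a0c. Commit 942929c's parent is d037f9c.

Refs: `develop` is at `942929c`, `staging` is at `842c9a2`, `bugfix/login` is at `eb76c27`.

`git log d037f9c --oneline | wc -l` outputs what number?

Walking parent pointers from d037f9c: reachable set = {2b2ae59, 44b0b43, 4e71a0c, b8ca973, ccf6d1e, d037f9c}.
That is 6 commits.

6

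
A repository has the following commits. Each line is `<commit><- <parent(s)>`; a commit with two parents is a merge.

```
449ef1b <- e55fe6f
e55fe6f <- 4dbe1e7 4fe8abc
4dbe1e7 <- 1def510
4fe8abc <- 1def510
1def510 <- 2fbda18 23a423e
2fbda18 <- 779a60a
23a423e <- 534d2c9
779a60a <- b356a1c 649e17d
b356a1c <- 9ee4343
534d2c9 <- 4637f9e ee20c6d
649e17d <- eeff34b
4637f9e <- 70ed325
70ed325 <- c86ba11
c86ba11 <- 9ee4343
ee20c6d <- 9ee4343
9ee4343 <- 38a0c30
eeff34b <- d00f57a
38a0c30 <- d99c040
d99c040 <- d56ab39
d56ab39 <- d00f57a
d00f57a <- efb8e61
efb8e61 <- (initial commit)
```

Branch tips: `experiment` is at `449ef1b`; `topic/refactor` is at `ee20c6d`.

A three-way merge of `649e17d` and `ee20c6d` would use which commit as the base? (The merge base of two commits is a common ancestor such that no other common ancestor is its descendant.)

d00f57a

Ancestors of 649e17d: {649e17d, d00f57a, eeff34b, efb8e61}.
Ancestors of ee20c6d: {38a0c30, 9ee4343, d00f57a, d56ab39, d99c040, ee20c6d, efb8e61}.
Common ancestors: {d00f57a, efb8e61}.
Among these, d00f57a is not an ancestor of any other common ancestor — it is the merge base.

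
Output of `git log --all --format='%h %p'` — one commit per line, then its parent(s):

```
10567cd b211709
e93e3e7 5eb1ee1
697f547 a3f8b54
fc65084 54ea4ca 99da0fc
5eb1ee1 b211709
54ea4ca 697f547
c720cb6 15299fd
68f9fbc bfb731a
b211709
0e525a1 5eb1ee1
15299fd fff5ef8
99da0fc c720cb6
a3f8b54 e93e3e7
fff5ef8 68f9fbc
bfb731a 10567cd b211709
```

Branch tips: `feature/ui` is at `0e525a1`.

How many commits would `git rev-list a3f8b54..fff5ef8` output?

Reachable from fff5ef8: {10567cd, 68f9fbc, b211709, bfb731a, fff5ef8}.
Reachable from a3f8b54: {5eb1ee1, a3f8b54, b211709, e93e3e7}.
In fff5ef8's history but not a3f8b54's: {10567cd, 68f9fbc, bfb731a, fff5ef8} — 4 commits.

4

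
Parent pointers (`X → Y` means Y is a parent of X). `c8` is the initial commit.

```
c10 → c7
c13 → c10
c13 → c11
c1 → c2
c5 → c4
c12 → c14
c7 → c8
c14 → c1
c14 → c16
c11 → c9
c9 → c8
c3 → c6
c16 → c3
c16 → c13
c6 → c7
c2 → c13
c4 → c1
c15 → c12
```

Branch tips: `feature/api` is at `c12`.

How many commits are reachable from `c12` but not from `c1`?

Reachable from c12: {c1, c10, c11, c12, c13, c14, c16, c2, c3, c6, c7, c8, c9}.
Reachable from c1: {c1, c10, c11, c13, c2, c7, c8, c9}.
In c12's history but not c1's: {c12, c14, c16, c3, c6} — 5 commits.

5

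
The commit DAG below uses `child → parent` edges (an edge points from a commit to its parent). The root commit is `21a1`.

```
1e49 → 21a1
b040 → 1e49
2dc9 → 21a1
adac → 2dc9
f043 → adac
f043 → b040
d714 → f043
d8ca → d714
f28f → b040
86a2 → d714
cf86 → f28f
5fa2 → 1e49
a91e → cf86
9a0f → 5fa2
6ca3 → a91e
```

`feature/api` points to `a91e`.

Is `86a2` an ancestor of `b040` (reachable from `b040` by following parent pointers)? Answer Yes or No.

Ancestors of b040: {1e49, 21a1, b040}.
86a2 is not in that set, so it is not an ancestor of b040.

No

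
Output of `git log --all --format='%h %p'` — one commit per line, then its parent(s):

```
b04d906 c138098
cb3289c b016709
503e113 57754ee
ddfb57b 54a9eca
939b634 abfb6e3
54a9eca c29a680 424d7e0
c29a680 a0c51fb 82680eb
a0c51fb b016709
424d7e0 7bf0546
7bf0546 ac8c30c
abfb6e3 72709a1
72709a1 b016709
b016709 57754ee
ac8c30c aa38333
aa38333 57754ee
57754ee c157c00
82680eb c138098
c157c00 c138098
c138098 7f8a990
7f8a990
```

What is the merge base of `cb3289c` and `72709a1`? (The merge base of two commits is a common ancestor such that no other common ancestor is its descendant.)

b016709

Ancestors of cb3289c: {57754ee, 7f8a990, b016709, c138098, c157c00, cb3289c}.
Ancestors of 72709a1: {57754ee, 72709a1, 7f8a990, b016709, c138098, c157c00}.
Common ancestors: {57754ee, 7f8a990, b016709, c138098, c157c00}.
Among these, b016709 is not an ancestor of any other common ancestor — it is the merge base.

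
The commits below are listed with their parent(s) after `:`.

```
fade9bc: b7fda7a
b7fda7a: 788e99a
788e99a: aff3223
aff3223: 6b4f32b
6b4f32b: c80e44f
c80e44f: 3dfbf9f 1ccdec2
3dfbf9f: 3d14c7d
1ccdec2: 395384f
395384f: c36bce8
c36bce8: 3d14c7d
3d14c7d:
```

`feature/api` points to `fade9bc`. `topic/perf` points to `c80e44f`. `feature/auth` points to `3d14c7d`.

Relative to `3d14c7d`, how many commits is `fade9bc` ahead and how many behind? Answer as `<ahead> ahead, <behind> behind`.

10 ahead, 0 behind

Reachable from fade9bc: {1ccdec2, 395384f, 3d14c7d, 3dfbf9f, 6b4f32b, 788e99a, aff3223, b7fda7a, c36bce8, c80e44f, fade9bc}.
Reachable from 3d14c7d: {3d14c7d}.
Only in fade9bc's history (ahead): {1ccdec2, 395384f, 3dfbf9f, 6b4f32b, 788e99a, aff3223, b7fda7a, c36bce8, c80e44f, fade9bc} — 10.
Only in 3d14c7d's history (behind): {} — 0.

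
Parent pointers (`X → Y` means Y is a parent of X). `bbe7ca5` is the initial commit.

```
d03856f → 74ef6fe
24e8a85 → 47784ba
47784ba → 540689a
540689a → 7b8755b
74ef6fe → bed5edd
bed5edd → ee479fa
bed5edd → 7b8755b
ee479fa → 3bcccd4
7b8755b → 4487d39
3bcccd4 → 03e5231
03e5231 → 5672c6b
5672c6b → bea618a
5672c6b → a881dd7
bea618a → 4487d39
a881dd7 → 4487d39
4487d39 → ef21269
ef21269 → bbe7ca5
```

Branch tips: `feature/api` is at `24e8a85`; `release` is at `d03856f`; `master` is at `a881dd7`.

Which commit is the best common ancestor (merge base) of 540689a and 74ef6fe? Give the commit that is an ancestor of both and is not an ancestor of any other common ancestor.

Ancestors of 540689a: {4487d39, 540689a, 7b8755b, bbe7ca5, ef21269}.
Ancestors of 74ef6fe: {03e5231, 3bcccd4, 4487d39, 5672c6b, 74ef6fe, 7b8755b, a881dd7, bbe7ca5, bea618a, bed5edd, ee479fa, ef21269}.
Common ancestors: {4487d39, 7b8755b, bbe7ca5, ef21269}.
Among these, 7b8755b is not an ancestor of any other common ancestor — it is the merge base.

7b8755b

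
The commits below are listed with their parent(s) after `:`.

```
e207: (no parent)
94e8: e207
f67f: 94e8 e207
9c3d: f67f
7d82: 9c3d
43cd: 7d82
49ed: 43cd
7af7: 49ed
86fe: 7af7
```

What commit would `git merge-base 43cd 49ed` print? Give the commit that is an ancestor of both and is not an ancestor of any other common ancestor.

Ancestors of 43cd: {43cd, 7d82, 94e8, 9c3d, e207, f67f}.
Ancestors of 49ed: {43cd, 49ed, 7d82, 94e8, 9c3d, e207, f67f}.
Common ancestors: {43cd, 7d82, 94e8, 9c3d, e207, f67f}.
Among these, 43cd is not an ancestor of any other common ancestor — it is the merge base.

43cd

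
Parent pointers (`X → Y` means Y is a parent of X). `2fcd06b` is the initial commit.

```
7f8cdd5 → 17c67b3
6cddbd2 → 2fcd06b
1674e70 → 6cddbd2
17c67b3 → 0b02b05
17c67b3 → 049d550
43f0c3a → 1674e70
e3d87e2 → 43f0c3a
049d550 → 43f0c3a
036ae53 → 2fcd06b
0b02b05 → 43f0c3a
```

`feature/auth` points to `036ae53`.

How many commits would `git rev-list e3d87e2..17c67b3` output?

Reachable from 17c67b3: {049d550, 0b02b05, 1674e70, 17c67b3, 2fcd06b, 43f0c3a, 6cddbd2}.
Reachable from e3d87e2: {1674e70, 2fcd06b, 43f0c3a, 6cddbd2, e3d87e2}.
In 17c67b3's history but not e3d87e2's: {049d550, 0b02b05, 17c67b3} — 3 commits.

3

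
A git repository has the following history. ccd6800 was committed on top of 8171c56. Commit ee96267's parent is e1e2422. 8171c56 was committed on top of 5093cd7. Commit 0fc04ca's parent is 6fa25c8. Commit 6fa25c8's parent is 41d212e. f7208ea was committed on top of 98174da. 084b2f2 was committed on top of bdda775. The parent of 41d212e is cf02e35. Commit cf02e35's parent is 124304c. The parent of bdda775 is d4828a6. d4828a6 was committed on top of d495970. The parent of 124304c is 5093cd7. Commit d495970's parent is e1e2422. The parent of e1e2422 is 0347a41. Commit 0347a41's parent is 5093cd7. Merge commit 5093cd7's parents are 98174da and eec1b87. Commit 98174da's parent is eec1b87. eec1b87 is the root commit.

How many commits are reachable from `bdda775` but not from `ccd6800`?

5

Reachable from bdda775: {0347a41, 5093cd7, 98174da, bdda775, d4828a6, d495970, e1e2422, eec1b87}.
Reachable from ccd6800: {5093cd7, 8171c56, 98174da, ccd6800, eec1b87}.
In bdda775's history but not ccd6800's: {0347a41, bdda775, d4828a6, d495970, e1e2422} — 5 commits.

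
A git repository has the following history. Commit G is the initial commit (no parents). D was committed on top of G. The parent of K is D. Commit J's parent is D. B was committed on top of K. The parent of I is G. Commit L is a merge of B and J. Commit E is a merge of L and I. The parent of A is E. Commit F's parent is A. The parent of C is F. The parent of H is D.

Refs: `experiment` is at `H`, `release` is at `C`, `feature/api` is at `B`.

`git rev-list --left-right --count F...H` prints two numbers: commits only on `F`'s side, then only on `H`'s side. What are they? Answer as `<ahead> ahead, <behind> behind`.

8 ahead, 1 behind

Reachable from F: {A, B, D, E, F, G, I, J, K, L}.
Reachable from H: {D, G, H}.
Only in F's history (ahead): {A, B, E, F, I, J, K, L} — 8.
Only in H's history (behind): {H} — 1.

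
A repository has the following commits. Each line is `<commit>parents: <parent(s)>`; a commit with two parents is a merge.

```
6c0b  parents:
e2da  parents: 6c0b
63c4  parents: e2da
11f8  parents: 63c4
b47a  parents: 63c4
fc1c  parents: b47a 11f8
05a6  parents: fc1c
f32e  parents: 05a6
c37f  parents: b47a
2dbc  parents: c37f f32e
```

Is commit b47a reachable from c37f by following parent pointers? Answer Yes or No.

Yes

Ancestors of c37f (commits reachable by following parents): {63c4, 6c0b, b47a, c37f, e2da}.
b47a is in that set, so it is an ancestor of c37f.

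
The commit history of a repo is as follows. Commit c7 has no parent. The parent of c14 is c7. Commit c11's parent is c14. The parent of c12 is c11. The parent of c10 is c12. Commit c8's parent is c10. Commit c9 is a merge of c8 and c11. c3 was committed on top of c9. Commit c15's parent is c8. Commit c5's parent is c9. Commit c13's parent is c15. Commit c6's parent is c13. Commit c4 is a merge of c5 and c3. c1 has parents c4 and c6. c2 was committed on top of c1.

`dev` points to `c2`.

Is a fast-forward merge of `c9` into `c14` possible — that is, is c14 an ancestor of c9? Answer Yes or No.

A fast-forward from c14 to c9 is possible iff c14 is an ancestor of c9.
Ancestors of c9: {c10, c11, c12, c14, c7, c8, c9}.
c14 is among them, so fast-forward is possible.

Yes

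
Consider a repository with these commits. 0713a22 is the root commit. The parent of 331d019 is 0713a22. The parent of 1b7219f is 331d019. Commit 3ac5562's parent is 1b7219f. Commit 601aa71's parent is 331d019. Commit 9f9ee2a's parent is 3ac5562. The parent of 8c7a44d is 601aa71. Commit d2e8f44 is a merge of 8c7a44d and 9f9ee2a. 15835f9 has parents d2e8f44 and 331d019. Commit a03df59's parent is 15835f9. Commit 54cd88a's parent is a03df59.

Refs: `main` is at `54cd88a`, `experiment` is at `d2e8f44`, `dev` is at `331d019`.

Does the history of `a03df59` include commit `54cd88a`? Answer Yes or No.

Ancestors of a03df59: {0713a22, 15835f9, 1b7219f, 331d019, 3ac5562, 601aa71, 8c7a44d, 9f9ee2a, a03df59, d2e8f44}.
54cd88a is not in that set, so it is not an ancestor of a03df59.

No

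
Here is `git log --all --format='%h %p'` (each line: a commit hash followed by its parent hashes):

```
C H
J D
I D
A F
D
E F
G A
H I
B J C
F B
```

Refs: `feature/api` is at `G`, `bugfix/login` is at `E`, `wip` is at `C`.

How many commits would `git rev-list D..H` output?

Reachable from H: {D, H, I}.
Reachable from D: {D}.
In H's history but not D's: {H, I} — 2 commits.

2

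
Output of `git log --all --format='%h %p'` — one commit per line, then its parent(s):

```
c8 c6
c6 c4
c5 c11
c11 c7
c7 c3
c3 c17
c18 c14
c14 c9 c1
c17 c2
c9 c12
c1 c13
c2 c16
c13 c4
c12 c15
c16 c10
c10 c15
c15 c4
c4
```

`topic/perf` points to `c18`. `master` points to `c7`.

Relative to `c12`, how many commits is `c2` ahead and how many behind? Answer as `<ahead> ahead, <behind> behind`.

3 ahead, 1 behind

Reachable from c2: {c10, c15, c16, c2, c4}.
Reachable from c12: {c12, c15, c4}.
Only in c2's history (ahead): {c10, c16, c2} — 3.
Only in c12's history (behind): {c12} — 1.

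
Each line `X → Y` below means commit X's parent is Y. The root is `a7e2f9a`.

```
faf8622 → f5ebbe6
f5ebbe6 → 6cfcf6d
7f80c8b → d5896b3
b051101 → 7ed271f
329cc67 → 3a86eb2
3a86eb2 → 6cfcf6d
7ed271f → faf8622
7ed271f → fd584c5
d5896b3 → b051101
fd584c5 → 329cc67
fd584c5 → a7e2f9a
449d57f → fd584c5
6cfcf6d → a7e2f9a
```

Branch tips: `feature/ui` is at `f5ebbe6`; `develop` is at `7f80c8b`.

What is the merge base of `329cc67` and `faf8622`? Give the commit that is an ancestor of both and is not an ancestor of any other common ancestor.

6cfcf6d

Ancestors of 329cc67: {329cc67, 3a86eb2, 6cfcf6d, a7e2f9a}.
Ancestors of faf8622: {6cfcf6d, a7e2f9a, f5ebbe6, faf8622}.
Common ancestors: {6cfcf6d, a7e2f9a}.
Among these, 6cfcf6d is not an ancestor of any other common ancestor — it is the merge base.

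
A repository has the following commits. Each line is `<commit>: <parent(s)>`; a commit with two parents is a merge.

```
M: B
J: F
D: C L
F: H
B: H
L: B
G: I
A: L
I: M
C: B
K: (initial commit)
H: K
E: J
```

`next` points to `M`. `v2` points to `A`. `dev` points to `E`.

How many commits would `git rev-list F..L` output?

Reachable from L: {B, H, K, L}.
Reachable from F: {F, H, K}.
In L's history but not F's: {B, L} — 2 commits.

2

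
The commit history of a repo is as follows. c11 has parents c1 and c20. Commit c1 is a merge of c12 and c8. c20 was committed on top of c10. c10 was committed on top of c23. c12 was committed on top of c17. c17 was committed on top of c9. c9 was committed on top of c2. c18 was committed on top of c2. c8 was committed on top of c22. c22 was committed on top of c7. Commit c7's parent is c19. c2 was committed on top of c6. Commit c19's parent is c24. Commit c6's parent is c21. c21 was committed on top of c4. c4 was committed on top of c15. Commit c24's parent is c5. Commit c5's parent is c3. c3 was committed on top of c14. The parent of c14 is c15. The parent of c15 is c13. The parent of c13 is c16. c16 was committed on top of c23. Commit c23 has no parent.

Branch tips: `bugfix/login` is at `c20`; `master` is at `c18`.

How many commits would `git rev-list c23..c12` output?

Reachable from c12: {c12, c13, c15, c16, c17, c2, c21, c23, c4, c6, c9}.
Reachable from c23: {c23}.
In c12's history but not c23's: {c12, c13, c15, c16, c17, c2, c21, c4, c6, c9} — 10 commits.

10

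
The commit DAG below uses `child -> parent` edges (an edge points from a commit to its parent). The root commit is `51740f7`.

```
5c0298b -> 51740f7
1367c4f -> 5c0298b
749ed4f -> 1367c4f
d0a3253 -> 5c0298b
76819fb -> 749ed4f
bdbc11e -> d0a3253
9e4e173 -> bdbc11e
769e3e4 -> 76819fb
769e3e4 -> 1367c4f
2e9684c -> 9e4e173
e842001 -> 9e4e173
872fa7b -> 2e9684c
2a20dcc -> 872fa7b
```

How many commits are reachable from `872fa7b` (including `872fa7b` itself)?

7

Walking parent pointers from 872fa7b: reachable set = {2e9684c, 51740f7, 5c0298b, 872fa7b, 9e4e173, bdbc11e, d0a3253}.
That is 7 commits.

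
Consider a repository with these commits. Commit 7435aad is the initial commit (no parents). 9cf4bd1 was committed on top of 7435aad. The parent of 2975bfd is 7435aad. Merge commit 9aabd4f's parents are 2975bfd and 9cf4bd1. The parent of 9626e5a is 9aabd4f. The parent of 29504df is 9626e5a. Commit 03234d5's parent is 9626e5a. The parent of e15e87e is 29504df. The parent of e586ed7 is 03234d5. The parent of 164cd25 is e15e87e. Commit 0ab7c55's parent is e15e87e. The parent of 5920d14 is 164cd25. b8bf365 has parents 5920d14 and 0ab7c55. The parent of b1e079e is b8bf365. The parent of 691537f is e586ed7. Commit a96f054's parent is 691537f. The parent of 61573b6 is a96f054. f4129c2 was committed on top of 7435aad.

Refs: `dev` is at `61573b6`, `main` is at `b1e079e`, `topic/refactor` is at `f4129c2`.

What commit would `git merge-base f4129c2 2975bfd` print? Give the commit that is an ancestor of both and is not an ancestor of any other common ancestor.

7435aad

Ancestors of f4129c2: {7435aad, f4129c2}.
Ancestors of 2975bfd: {2975bfd, 7435aad}.
Common ancestors: {7435aad}.
The only common ancestor is 7435aad, so it is the merge base.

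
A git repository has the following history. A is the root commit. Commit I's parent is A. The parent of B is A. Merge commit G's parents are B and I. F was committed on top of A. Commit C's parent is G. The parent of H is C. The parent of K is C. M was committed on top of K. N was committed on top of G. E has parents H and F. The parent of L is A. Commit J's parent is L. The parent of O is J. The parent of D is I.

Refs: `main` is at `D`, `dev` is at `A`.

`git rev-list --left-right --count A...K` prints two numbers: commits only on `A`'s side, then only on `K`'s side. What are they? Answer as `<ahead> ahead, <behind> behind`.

Reachable from A: {A}.
Reachable from K: {A, B, C, G, I, K}.
Only in A's history (ahead): {} — 0.
Only in K's history (behind): {B, C, G, I, K} — 5.

0 ahead, 5 behind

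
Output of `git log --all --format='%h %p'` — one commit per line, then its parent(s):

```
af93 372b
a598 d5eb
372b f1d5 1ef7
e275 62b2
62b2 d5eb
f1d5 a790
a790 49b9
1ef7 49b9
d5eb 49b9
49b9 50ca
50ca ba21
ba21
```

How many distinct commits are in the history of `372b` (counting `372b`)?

Walking parent pointers from 372b: reachable set = {1ef7, 372b, 49b9, 50ca, a790, ba21, f1d5}.
That is 7 commits.

7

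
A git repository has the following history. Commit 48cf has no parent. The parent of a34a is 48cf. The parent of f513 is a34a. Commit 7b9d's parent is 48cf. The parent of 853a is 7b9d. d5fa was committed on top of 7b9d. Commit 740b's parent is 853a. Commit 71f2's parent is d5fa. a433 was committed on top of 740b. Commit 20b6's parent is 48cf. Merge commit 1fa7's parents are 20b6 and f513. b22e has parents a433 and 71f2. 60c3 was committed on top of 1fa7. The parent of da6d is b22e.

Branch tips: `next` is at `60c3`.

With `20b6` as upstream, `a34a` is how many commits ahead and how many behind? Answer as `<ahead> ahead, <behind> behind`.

Reachable from a34a: {48cf, a34a}.
Reachable from 20b6: {20b6, 48cf}.
Only in a34a's history (ahead): {a34a} — 1.
Only in 20b6's history (behind): {20b6} — 1.

1 ahead, 1 behind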